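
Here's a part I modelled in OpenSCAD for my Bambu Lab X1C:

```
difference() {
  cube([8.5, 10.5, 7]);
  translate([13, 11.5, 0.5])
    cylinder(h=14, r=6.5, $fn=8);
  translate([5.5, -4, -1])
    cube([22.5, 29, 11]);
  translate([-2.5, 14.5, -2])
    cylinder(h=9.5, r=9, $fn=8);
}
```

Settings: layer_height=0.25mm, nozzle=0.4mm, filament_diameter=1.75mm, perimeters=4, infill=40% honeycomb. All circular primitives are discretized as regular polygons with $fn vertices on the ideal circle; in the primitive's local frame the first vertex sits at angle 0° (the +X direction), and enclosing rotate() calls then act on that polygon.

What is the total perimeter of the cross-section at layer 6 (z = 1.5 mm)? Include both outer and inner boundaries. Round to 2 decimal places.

At z = 1.5 mm: the cube (footprint 8.5×10.5) is included at this height (perimeter 38.00 mm); the r=6.5 cylinder at (13, 11.5) gives a regular 8-gon of circumradius 6.5 (constant along its height) (perimeter = 2·8·6.500·sin(180°/8) = 39.80 mm); the 22.5×29 cube at (5.5, -4) contributes its full rectangle (perimeter 103.00 mm); the r=9 cylinder at (-2.5, 14.5) gives a regular 8-gon of circumradius 9 (constant along its height) (perimeter = 2·8·9.000·sin(180°/8) = 55.11 mm); After the difference (first − rest): starting from the 8.5×10.5 cube, the r=6.5 cylinder at (13, 11.5) partially overlaps it — only the 3.03 mm² overlap (of its 119.50 mm²) is removed, clipping the outline; the 22.5×29 cube at (5.5, -4) partially overlaps it — only the 28.47 mm² overlap (of its 652.50 mm²) is removed, clipping the outline; the r=9 cylinder at (-2.5, 14.5) partially overlaps it — only the 13.38 mm² overlap (of its 229.10 mm²) is removed, clipping the outline — boundary = 29.93 mm. Overall, the cross-section is a single solid region. Total boundary length (outer) = 29.93 mm.

29.93 mm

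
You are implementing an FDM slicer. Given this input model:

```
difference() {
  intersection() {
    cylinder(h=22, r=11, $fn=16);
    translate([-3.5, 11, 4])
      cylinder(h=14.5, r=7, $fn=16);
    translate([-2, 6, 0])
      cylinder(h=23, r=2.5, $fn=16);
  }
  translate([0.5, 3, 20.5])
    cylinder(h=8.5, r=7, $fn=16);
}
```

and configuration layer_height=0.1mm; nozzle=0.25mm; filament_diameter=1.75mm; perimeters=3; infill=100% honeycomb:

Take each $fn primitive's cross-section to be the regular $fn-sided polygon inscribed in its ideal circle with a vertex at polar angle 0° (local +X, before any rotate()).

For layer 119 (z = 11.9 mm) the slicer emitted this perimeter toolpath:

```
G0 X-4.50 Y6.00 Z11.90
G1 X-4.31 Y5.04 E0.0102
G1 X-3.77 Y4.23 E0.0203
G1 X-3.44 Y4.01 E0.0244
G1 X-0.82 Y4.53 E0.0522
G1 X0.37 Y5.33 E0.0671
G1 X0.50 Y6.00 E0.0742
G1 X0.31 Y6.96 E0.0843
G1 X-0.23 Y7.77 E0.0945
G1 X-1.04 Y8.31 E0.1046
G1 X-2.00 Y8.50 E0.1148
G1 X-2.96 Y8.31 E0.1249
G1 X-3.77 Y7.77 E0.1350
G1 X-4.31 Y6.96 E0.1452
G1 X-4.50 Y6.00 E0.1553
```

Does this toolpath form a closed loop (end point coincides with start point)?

yes

Start point (G0): (-4.50, 6.00). End point (last G1): the path returns to the start — closed.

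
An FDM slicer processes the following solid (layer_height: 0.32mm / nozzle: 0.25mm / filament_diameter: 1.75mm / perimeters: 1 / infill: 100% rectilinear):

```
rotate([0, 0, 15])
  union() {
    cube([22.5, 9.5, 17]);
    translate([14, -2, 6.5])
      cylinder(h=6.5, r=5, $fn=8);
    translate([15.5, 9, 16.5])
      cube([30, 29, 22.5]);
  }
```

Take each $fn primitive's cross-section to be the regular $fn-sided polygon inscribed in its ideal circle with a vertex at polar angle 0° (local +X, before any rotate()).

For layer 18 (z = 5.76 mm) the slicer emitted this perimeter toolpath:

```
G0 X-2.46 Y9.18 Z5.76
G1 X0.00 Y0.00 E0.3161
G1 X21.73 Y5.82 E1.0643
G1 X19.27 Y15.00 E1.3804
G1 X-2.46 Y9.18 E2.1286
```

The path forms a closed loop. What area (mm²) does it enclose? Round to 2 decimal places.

Apply the shoelace formula to the sequence of (X, Y) vertices; enclosed area = 213.80 mm².

213.80 mm²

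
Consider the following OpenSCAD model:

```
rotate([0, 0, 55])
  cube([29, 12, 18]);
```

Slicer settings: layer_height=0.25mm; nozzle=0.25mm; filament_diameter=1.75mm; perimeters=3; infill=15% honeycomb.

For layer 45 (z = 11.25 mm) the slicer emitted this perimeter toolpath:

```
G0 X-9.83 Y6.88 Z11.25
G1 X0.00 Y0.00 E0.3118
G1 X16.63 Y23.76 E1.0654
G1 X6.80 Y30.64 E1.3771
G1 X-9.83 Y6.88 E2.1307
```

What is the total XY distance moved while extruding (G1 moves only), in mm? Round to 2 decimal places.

Sum the Euclidean lengths of each G1 segment: total = 82.00 mm.

82.00 mm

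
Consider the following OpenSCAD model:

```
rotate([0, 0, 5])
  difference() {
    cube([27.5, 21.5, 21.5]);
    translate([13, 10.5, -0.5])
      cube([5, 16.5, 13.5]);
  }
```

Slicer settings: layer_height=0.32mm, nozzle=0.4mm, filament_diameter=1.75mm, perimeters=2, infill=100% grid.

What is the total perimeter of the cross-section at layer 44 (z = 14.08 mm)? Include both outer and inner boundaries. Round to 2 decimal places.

98.00 mm

At z = 14.08 mm: the cube is present — its section is the full 27.5×21.5 rectangle (perimeter 98.00 mm); the cube at (13, 10.5) does not reach this height (z outside [-0.5, 13]); Taking the first minus the rest: none of the subtracted shapes is present at this height, so the 27.5×21.5 cube is unchanged — boundary = 98.00 mm; (rotated 5° about Z; rotation is an isometry so areas/perimeters/island counts are preserved). Overall, the cross-section is a single solid region. Total boundary length (outer) = 98.00 mm.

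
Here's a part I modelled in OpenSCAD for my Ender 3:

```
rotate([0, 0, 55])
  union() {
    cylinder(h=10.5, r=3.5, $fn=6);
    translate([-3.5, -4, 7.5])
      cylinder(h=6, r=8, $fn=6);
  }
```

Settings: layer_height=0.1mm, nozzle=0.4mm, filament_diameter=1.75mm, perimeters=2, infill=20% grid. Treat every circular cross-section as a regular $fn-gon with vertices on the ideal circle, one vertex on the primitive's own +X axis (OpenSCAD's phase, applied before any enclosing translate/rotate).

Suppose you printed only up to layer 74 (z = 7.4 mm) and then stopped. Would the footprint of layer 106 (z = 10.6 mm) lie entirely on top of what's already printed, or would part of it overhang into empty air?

Compare the two slices. At z = 7.4: the r=3.5 cylinder contributes a regular 6-gon of circumradius 3.5 (area = (6/2)·3.500²·sin(360°/6) = 31.83 mm²); the cylinder at (-3.5, -4) does not reach this height (z outside [7.5, 13.5]); Taking the union: only the r=3.5 cylinder is present, so the union is just that shape — area = 31.83 mm²; (rotated 55° about Z; rotation is an isometry so areas/perimeters/island counts are preserved). At z = 10.6: the cylinder is not intersected at this z (z outside [0, 10.5]); the r=8 cylinder at (-3.5, -4) gives a regular 6-gon of circumradius 8 (constant along its height) (area = (6/2)·8.000²·sin(360°/6) = 166.28 mm²); Combining (union): only the r=8 cylinder at (-3.5, -4) is present, so the union is just that shape — area = 166.28 mm²; (rotated 55° about Z; rotation is an isometry so areas/perimeters/island counts are preserved). Checking containment: at z = 10.6 the cross-section extends beyond the z = 7.4 cross-section by about 139.39 mm².

part overhangs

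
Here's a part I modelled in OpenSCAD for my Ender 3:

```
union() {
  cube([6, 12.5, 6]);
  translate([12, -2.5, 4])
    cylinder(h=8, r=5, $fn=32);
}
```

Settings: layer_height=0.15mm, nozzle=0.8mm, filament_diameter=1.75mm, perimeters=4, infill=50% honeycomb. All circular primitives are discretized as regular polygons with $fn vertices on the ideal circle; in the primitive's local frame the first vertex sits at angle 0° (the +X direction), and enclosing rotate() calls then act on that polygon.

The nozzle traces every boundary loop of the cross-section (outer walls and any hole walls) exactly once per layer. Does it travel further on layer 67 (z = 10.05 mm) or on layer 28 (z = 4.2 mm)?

Layer 67 (z = 10.05): the cube is absent (z outside [0, 6]); the r=5 cylinder at (12, -2.5) contributes a regular 32-gon of circumradius 5 (perimeter = 2·32·5.000·sin(180°/32) = 31.37 mm); Merging all regions: only the r=5 cylinder at (12, -2.5) is present, so the union is just that shape — boundary = 31.37 mm. So its perimeter = 31.37 mm. Layer 28 (z = 4.2): the 6×12.5 cube contributes its full rectangle (perimeter 37.00 mm); the r=5 cylinder at (12, -2.5) contributes a regular 32-gon of circumradius 5 (perimeter = 2·32·5.000·sin(180°/32) = 31.37 mm); Taking the union: the 2 present regions are separate (no shared area or edge), so areas and boundary lengths simply add and each stays a separate island — boundary = 68.37 mm. So its perimeter = 68.37 mm. Layer 28 is larger (68.37 vs 31.37 mm).

layer 28 (z = 4.2 mm)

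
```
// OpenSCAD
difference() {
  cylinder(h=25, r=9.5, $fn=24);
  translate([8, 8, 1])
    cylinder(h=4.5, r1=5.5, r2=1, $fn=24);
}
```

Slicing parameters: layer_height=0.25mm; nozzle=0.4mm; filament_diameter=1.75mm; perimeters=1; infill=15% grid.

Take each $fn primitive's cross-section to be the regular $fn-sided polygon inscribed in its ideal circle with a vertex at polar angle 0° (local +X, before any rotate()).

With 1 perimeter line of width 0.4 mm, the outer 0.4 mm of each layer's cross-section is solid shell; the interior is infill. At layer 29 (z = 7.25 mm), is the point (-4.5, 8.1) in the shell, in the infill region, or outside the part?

shell

At z = 7.25 mm: the cylinder: section is a regular 24-gon, circumradius r=9.5; the cone at (8, 8) does not reach this height (z outside [1, 5.5]); Subtracting the remaining from the first: none of the subtracted shapes is present at this height, so the r=9.5 cylinder is unchanged — 1 connected region. Overall, the cross-section is a single solid region. The nearest boundary edge runs (-2.46, 9.18)→(-4.75, 8.23); distance from the point to it = 0.21 mm. The point is inside the cross-section, 0.21 mm from the nearest boundary — within the 0.4 mm shell band (1 × 0.4).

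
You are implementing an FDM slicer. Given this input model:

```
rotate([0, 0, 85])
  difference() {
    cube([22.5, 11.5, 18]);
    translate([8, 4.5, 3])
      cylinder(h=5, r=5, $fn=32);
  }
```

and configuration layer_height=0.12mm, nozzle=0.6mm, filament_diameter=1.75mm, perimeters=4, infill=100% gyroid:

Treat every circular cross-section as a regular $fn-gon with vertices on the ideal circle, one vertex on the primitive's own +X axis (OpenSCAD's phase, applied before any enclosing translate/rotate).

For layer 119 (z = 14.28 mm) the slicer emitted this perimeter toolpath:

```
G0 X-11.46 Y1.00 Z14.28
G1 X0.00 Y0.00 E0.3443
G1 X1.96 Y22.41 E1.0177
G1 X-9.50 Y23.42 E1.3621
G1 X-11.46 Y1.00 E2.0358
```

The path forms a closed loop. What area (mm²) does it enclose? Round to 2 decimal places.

258.85 mm²

Apply the shoelace formula to the sequence of (X, Y) vertices; enclosed area = 258.85 mm².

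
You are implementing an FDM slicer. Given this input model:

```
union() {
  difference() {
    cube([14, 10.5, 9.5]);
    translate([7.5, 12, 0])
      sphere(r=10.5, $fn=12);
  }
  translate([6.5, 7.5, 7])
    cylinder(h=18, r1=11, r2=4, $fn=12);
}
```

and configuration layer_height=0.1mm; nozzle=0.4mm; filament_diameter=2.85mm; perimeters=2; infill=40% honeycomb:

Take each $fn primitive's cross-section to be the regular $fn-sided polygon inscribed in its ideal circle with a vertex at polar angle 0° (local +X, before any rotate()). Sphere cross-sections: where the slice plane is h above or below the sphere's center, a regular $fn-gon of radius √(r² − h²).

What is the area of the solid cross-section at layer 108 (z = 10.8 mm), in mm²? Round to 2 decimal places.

At z = 10.8 mm: the cube is absent (z outside [0, 9.5]); the sphere at (7.5, 12) is absent (|z−center|=10.800 > r=10.5); After the difference (first − rest): the first operand is absent here, so nothing remains; the cone at (6.5, 7.5): at t=0.211 of its height the radius interpolates to r₁+(r₂−r₁)t = 9.522, giving a regular 12-gon of that circumradius (area = (12/2)·9.522²·sin(360°/12) = 272.02 mm²); Taking the union: only the cone at (6.5, 7.5) is present, so the union is just that shape — area = 272.02 mm². Overall, the cross-section is a single solid region. Net area = 272.02 mm².

272.02 mm²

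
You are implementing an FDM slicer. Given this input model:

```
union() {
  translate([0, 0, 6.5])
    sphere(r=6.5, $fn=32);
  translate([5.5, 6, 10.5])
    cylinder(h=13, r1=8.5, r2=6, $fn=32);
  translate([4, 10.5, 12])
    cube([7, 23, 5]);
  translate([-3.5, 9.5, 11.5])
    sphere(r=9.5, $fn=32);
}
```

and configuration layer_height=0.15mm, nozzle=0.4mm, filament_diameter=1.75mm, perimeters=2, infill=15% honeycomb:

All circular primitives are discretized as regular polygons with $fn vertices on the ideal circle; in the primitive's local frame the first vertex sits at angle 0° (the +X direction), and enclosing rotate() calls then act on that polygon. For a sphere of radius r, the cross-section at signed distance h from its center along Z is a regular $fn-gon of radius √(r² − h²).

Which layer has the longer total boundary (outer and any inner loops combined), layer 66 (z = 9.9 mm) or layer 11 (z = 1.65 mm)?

Layer 66 (z = 9.9): the r=6.5 sphere slices to a regular 32-gon of circumradius 5.540 (√(r²−h²) with h=3.4 from center) (perimeter = 2·32·5.540·sin(180°/32) = 34.75 mm); the cone at (5.5, 6) does not reach this height (z outside [10.5, 23.5]); the cube at (4, 10.5) is absent (z outside [12, 17]); the r=9.5 sphere at (-3.5, 9.5) contributes a regular 32-gon of circumradius √(9.5²−1.6²) = 9.364 (perimeter = 2·32·9.364·sin(180°/32) = 58.74 mm); Merging all regions: the regions partially overlap (shared area 33.67 mm²), so the edge portions inside another operand are dropped and the merged outline is re-measured after clipping — boundary = 70.13 mm. So its perimeter = 70.13 mm. Layer 11 (z = 1.65): the sphere: section is a regular 32-gon, circumradius = √(r²−h²) = √(6.5²−4.85²) = 4.328 (perimeter = 2·32·4.328·sin(180°/32) = 27.15 mm); the cone at (5.5, 6) is absent (z outside [10.5, 23.5]); the cube at (4, 10.5) does not reach this height (z outside [12, 17]); the sphere at (-3.5, 9.5) is not intersected at this z (|z−center|=9.850 > r=9.5); Merging all regions: only the r=6.5 sphere is present, so the union is just that shape — boundary = 27.15 mm. So its perimeter = 27.15 mm. Layer 66 is larger (70.13 vs 27.15 mm).

layer 66 (z = 9.9 mm)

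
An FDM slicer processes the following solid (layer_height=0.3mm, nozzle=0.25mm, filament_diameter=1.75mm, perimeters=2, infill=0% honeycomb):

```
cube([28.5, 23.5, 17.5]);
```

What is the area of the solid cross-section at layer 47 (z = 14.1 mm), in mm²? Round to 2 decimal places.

At z = 14.1 mm: the 28.5×23.5 cube contributes its full rectangle (area 669.75 mm²). Overall, the cross-section is a single solid region. Net area = 669.75 mm².

669.75 mm²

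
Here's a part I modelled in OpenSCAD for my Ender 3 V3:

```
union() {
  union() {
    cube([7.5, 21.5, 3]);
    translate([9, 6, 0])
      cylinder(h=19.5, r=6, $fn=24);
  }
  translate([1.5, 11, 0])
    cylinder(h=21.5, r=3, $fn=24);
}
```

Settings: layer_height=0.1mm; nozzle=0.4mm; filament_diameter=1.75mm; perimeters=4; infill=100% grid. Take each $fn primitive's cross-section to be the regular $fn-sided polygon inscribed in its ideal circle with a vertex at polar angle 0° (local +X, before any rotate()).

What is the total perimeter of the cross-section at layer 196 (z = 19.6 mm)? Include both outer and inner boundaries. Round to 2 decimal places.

18.80 mm

At z = 19.6 mm: the cube is absent (z outside [0, 3]); the cylinder at (9, 6) is absent (z outside [0, 19.5]); Taking the union: nothing is present at this height; the r=3 cylinder at (1.5, 11) contributes a regular 24-gon of circumradius 3 (perimeter = 2·24·3.000·sin(180°/24) = 18.80 mm); Taking the union: only the r=3 cylinder at (1.5, 11) is present, so the union is just that shape — boundary = 18.80 mm. Overall, the cross-section is a single solid region. Total boundary length (outer) = 18.80 mm.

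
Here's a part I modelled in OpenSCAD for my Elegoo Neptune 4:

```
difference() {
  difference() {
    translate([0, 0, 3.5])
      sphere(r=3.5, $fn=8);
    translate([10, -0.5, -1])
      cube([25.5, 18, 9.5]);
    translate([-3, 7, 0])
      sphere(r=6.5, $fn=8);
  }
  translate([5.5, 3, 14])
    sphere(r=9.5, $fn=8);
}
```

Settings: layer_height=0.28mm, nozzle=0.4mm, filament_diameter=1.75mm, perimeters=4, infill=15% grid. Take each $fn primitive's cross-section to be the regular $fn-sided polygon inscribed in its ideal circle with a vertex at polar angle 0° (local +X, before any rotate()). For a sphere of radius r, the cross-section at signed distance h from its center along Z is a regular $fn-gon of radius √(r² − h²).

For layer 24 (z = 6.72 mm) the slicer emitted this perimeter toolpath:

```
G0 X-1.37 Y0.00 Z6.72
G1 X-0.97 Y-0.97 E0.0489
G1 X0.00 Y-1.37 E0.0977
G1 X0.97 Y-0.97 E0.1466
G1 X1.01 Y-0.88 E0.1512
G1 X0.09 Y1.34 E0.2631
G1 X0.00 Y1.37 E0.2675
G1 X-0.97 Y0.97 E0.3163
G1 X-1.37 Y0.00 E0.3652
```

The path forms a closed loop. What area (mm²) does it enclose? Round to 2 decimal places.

4.16 mm²

Apply the shoelace formula to the sequence of (X, Y) vertices; enclosed area = 4.16 mm².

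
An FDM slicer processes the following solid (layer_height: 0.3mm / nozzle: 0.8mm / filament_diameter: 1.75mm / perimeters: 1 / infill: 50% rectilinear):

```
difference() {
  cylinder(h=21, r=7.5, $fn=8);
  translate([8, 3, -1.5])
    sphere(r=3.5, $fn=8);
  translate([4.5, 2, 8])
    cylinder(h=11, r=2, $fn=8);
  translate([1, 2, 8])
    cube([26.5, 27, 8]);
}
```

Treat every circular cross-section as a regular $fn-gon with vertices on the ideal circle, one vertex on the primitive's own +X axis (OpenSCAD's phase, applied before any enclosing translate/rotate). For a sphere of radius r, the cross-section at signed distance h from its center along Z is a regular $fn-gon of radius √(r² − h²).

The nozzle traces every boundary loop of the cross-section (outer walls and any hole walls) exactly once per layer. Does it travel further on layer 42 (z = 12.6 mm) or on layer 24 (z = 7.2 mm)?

layer 42 (z = 12.6 mm)

Layer 42 (z = 12.6): the cylinder: section is a regular 8-gon, circumradius r=7.5 (perimeter = 2·8·7.500·sin(180°/8) = 45.92 mm); the sphere at (8, 3) is not intersected at this z (|z−center|=14.100 > r=3.5); the r=2 cylinder at (4.5, 2) gives a regular 8-gon of circumradius 2 (constant along its height) (perimeter = 2·8·2.000·sin(180°/8) = 12.25 mm); the cube at (1, 2) (footprint 26.5×27) is included at this height (perimeter 107.00 mm); Subtracting the remaining from the first: starting from the r=7.5 cylinder, the r=2 cylinder at (4.5, 2) lies wholly inside it (removes its full 11.31 mm² and its 12.25 mm outline becomes a hole wall); the 26.5×27 cube at (1, 2) partially overlaps it — only the 14.65 mm² overlap (of its 715.50 mm²) is removed, clipping the outline — boundary = 50.57 mm. So its perimeter = 50.57 mm. Layer 24 (z = 7.2): the cylinder: section is a regular 8-gon, circumradius r=7.5 (perimeter = 2·8·7.500·sin(180°/8) = 45.92 mm); the sphere at (8, 3) is absent (|z−center|=8.700 > r=3.5); the cylinder at (4.5, 2) is not intersected at this z (z outside [8, 19]); the cube at (1, 2) does not reach this height (z outside [8, 16]); Taking the first minus the rest: none of the subtracted shapes is present at this height, so the r=7.5 cylinder is unchanged — boundary = 45.92 mm. So its perimeter = 45.92 mm. Layer 42 is larger (50.57 vs 45.92 mm).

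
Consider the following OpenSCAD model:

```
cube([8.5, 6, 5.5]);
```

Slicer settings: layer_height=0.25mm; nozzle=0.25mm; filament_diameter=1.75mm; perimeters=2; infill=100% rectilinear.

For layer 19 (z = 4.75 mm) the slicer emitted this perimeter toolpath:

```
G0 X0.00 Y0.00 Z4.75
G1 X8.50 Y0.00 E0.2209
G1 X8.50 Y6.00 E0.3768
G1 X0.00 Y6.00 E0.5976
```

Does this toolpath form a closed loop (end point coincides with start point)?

no

Start point (G0): (0.00, 0.00). End point (last G1): the path does not return to the start — open.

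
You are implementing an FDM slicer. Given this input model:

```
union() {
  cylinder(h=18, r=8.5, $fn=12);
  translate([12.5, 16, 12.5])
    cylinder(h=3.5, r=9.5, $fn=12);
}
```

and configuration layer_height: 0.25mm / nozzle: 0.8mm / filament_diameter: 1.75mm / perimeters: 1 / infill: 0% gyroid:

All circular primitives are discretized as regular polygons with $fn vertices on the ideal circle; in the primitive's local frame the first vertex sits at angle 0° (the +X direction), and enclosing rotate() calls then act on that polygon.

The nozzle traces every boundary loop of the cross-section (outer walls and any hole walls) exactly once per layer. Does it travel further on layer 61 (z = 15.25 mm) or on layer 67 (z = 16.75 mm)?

layer 61 (z = 15.25 mm)

Layer 61 (z = 15.25): the r=8.5 cylinder contributes a regular 12-gon of circumradius 8.5 (perimeter = 2·12·8.500·sin(180°/12) = 52.80 mm); the cylinder at (12.5, 16): section is a regular 12-gon, circumradius r=9.5 (perimeter = 2·12·9.500·sin(180°/12) = 59.01 mm); Combining (union): the 2 present regions are separate (no shared area or edge), so areas and boundary lengths simply add and each stays a separate island — boundary = 111.81 mm. So its perimeter = 111.81 mm. Layer 67 (z = 16.75): the cylinder: section is a regular 12-gon, circumradius r=8.5 (perimeter = 2·12·8.500·sin(180°/12) = 52.80 mm); the cylinder at (12.5, 16) is not intersected at this z (z outside [12.5, 16]); Merging all regions: only the r=8.5 cylinder is present, so the union is just that shape — boundary = 52.80 mm. So its perimeter = 52.80 mm. Layer 61 is larger (111.81 vs 52.80 mm).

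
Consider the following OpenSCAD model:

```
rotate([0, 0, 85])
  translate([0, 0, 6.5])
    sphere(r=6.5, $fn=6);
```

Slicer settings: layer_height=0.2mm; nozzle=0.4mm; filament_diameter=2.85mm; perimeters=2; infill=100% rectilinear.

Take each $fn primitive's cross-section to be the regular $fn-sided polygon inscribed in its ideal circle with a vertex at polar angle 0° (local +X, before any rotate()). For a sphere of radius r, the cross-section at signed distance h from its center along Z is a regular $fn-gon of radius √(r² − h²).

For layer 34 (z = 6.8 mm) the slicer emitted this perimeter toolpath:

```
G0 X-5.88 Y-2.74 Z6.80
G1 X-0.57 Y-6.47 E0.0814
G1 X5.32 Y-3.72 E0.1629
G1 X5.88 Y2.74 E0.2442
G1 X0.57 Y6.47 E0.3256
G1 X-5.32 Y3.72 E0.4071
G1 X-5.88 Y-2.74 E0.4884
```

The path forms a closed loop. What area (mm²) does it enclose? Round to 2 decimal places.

109.47 mm²

Apply the shoelace formula to the sequence of (X, Y) vertices; enclosed area = 109.47 mm².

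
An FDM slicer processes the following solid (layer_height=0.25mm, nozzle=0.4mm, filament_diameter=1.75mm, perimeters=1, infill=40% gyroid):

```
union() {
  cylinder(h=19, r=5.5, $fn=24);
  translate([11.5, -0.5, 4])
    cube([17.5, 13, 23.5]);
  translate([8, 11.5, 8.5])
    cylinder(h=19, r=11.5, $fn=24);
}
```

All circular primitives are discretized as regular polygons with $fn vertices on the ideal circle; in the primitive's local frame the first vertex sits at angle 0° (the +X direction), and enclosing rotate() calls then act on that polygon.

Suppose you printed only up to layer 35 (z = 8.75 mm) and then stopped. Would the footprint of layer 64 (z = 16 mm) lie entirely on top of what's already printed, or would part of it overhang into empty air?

Compare the two slices. At z = 8.75: the cylinder: section is a regular 24-gon, circumradius r=5.5 (area = (24/2)·5.500²·sin(360°/24) = 93.95 mm²); the cube at (11.5, -0.5) is present — its section is the full 17.5×13 rectangle (area 227.50 mm²); the r=11.5 cylinder at (8, 11.5) contributes a regular 24-gon of circumradius 11.5 (area = (24/2)·11.500²·sin(360°/24) = 410.75 mm²); Merging all regions: the regions partially overlap — summed areas 732.20 mm² minus the doubly-counted overlap 88.29 mm² gives 643.91 mm² — area = 643.91 mm². At z = 16: the cylinder: section is a regular 24-gon, circumradius r=5.5 (area = (24/2)·5.500²·sin(360°/24) = 93.95 mm²); the cube at (11.5, -0.5) (footprint 17.5×13) is included at this height (area 227.50 mm²); the r=11.5 cylinder at (8, 11.5) contributes a regular 24-gon of circumradius 11.5 (area = (24/2)·11.500²·sin(360°/24) = 410.75 mm²); Combining (union): the regions partially overlap — summed areas 732.20 mm² minus the doubly-counted overlap 88.29 mm² gives 643.91 mm² — area = 643.91 mm². Checking containment: the cross-section at z = 16 is a subset of the cross-section at z = 8.75.

entirely on top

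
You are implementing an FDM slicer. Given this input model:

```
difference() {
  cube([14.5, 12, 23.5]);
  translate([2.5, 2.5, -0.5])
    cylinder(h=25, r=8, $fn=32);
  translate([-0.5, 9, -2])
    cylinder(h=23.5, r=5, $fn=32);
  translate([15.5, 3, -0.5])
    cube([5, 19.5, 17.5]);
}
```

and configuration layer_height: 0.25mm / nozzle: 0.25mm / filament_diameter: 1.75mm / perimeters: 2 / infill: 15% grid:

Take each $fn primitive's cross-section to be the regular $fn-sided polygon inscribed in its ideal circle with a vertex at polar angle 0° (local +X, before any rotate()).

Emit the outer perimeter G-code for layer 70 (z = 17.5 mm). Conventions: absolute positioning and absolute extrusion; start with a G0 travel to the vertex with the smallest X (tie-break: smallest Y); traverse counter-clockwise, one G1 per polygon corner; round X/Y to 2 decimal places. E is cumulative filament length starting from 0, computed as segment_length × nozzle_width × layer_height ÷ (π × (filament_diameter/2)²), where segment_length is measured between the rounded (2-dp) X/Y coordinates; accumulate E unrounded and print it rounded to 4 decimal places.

At z = 17.5 mm: the cube (footprint 14.5×12) is included at this height; the r=8 cylinder at (2.5, 2.5) contributes a regular 32-gon of circumradius 8; the r=5 cylinder at (-0.5, 9) contributes a regular 32-gon of circumradius 5; the cube at (15.5, 3) is absent (z outside [-0.5, 17]); Taking the first minus the rest: starting from the 14.5×12 cube, the r=8 cylinder at (2.5, 2.5) partially overlaps it — only the 95.40 mm² overlap (of its 199.77 mm²) is removed, clipping the outline; the r=5 cylinder at (-0.5, 9) partially overlaps it — only the 6.44 mm² overlap (of its 78.04 mm²) is removed, clipping the outline — 1 connected region. The outline is a single polygon with 15 vertices. Extrusion per mm of travel: 0.25 × 0.25 / (π × 0.875²) = 0.025984. Accumulating E over each segment gives final E = 1.1086.

G0 X3.48 Y12.00 Z17.50
G1 X3.66 Y11.78 E0.0074
G1 X4.12 Y10.91 E0.0330
G1 X4.31 Y10.27 E0.0503
G1 X5.56 Y9.89 E0.0843
G1 X6.94 Y9.15 E0.1249
G1 X8.16 Y8.16 E0.1658
G1 X9.15 Y6.94 E0.2066
G1 X9.89 Y5.56 E0.2473
G1 X10.35 Y4.06 E0.2881
G1 X10.50 Y2.50 E0.3288
G1 X10.35 Y0.94 E0.3695
G1 X10.06 Y0.00 E0.3951
G1 X14.50 Y0.00 E0.5104
G1 X14.50 Y12.00 E0.8222
G1 X3.48 Y12.00 E1.1086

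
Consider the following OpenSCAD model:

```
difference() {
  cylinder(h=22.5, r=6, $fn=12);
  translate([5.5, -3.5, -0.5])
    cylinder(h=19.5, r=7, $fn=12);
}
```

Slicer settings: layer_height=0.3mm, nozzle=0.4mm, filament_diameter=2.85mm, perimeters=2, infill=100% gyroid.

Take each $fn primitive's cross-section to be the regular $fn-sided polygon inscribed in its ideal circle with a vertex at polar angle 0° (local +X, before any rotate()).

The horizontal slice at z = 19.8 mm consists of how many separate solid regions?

1

At z = 19.8 mm: the cylinder: section is a regular 12-gon, circumradius r=6; the cylinder at (5.5, -3.5) is absent (z outside [-0.5, 19]); Subtracting the remaining from the first: none of the subtracted shapes is present at this height, so the r=6 cylinder is unchanged — 1 connected region. The result has 1 disconnected region.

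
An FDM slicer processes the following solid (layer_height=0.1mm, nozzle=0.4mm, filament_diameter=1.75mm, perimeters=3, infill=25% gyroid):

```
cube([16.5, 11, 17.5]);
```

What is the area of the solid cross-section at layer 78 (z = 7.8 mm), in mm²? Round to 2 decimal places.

181.50 mm²

At z = 7.8 mm: the 16.5×11 cube contributes its full rectangle (area 181.50 mm²). Overall, the cross-section is a single solid region. Net area = 181.50 mm².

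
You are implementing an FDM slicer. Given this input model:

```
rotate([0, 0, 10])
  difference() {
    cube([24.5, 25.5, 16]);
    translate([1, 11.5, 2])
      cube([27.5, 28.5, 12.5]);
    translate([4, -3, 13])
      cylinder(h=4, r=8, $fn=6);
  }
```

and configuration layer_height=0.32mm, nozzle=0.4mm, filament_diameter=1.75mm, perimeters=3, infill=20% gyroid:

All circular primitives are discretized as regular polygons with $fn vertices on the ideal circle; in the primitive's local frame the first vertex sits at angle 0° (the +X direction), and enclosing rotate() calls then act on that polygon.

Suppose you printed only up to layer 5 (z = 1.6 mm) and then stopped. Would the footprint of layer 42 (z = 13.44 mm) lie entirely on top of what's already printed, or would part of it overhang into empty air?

Compare the two slices. At z = 1.6: the 24.5×25.5 cube contributes its full rectangle (area 624.75 mm²); the cube at (1, 11.5) is not intersected at this z (z outside [2, 14.5]); the cylinder at (4, -3) does not reach this height (z outside [13, 17]); After the difference (first − rest): none of the subtracted shapes is present at this height, so the 24.5×25.5 cube is unchanged — area = 624.75 mm²; (rotated 10° about Z; rotation is an isometry so areas/perimeters/island counts are preserved). At z = 13.44: the cube is present — its section is the full 24.5×25.5 rectangle (area 624.75 mm²); the cube at (1, 11.5) is present — its section is the full 27.5×28.5 rectangle (area 783.75 mm²); the r=8 cylinder at (4, -3) gives a regular 6-gon of circumradius 8 (constant along its height) (area = (6/2)·8.000²·sin(360°/6) = 166.28 mm²); After the difference (first − rest): starting from the 24.5×25.5 cube (624.75 mm²), the 27.5×28.5 cube at (1, 11.5) partially overlaps it — only the 329.00 mm² overlap (of its 783.75 mm²) is removed, clipping the outline; the r=8 cylinder at (4, -3) partially overlaps it — only the 35.88 mm² overlap (of its 166.28 mm²) is removed, clipping the outline — area = 259.87 mm²; (rotated 10° about Z; rotation is an isometry so areas/perimeters/island counts are preserved). Checking containment: the cross-section at z = 13.44 is a subset of the cross-section at z = 1.6.

entirely on top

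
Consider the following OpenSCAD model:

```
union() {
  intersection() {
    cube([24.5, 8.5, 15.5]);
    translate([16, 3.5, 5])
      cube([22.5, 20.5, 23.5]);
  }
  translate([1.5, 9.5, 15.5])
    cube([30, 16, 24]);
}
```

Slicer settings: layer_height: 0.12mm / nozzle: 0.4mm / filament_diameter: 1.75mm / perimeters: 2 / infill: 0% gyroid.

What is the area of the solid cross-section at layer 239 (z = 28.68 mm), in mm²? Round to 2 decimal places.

480.00 mm²

At z = 28.68 mm: the cube is absent (z outside [0, 15.5]); the cube at (16, 3.5) is absent (z outside [5, 28.5]); Keeping only the common overlap: at least one operand is absent at this height, so nothing remains; the cube at (1.5, 9.5) (footprint 30×16) is included at this height (area 480.00 mm²); Taking the union: only the 30×16 cube at (1.5, 9.5) is present, so the union is just that shape — area = 480.00 mm². Overall, the cross-section is a single solid region. Net area = 480.00 mm².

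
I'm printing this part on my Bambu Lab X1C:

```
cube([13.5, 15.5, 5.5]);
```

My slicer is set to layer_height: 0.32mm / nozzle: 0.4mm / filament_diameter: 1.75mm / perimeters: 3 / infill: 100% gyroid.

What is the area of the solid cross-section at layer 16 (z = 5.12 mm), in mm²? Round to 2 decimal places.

At z = 5.12 mm: the cube (footprint 13.5×15.5) is included at this height (area 209.25 mm²). Overall, the cross-section is a single solid region. Net area = 209.25 mm².

209.25 mm²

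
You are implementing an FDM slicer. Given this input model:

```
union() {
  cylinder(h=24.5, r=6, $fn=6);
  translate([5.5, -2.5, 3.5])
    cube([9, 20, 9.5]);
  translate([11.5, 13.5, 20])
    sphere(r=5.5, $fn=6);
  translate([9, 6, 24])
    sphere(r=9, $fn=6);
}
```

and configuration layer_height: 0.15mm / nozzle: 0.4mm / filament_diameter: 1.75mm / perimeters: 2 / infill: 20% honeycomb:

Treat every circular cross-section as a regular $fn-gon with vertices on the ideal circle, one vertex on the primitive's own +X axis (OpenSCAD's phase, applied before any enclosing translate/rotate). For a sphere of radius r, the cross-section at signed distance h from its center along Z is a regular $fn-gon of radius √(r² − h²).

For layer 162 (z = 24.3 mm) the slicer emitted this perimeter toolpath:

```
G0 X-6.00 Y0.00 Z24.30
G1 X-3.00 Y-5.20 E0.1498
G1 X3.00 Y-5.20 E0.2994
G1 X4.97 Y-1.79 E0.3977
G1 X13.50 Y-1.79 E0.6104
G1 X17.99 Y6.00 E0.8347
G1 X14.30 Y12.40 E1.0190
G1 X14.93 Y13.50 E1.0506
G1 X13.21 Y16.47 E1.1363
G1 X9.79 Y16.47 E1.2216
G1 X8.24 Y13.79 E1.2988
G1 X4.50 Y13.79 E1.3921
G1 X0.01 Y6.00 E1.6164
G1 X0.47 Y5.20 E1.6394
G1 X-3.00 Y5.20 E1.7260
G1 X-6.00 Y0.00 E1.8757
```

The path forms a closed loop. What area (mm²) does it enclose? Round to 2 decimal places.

Apply the shoelace formula to the sequence of (X, Y) vertices; enclosed area = 302.32 mm².

302.32 mm²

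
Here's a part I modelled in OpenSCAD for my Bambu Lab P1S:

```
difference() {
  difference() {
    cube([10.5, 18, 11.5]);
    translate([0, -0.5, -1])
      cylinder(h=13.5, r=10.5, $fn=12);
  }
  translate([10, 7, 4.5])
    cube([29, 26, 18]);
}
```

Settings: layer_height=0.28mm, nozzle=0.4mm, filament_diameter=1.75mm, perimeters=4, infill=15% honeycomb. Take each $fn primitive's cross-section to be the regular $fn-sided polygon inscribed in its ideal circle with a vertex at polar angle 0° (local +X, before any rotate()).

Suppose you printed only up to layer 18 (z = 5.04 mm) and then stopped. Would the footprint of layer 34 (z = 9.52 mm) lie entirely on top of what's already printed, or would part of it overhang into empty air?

Compare the two slices. At z = 5.04: the cube (footprint 10.5×18) is included at this height (area 189.00 mm²); the r=10.5 cylinder at (0, -0.5) contributes a regular 12-gon of circumradius 10.5 (area = (12/2)·10.500²·sin(360°/12) = 330.75 mm²); Taking the first minus the rest: starting from the 10.5×18 cube (189.00 mm²), the r=10.5 cylinder at (0, -0.5) partially overlaps it — only the 77.47 mm² overlap (of its 330.75 mm²) is removed, clipping the outline — area = 111.53 mm²; the 29×26 cube at (10, 7) contributes its full rectangle (area 754.00 mm²); Subtracting the remaining from the first: starting from the result so far (111.53 mm²), the 29×26 cube at (10, 7) partially overlaps it — only the 5.50 mm² overlap (of its 754.00 mm²) is removed, clipping the outline — area = 106.03 mm². At z = 9.52: the cube (footprint 10.5×18) is included at this height (area 189.00 mm²); the r=10.5 cylinder at (0, -0.5) gives a regular 12-gon of circumradius 10.5 (constant along its height) (area = (12/2)·10.500²·sin(360°/12) = 330.75 mm²); Subtracting the remaining from the first: starting from the 10.5×18 cube (189.00 mm²), the r=10.5 cylinder at (0, -0.5) partially overlaps it — only the 77.47 mm² overlap (of its 330.75 mm²) is removed, clipping the outline — area = 111.53 mm²; the 29×26 cube at (10, 7) contributes its full rectangle (area 754.00 mm²); After the difference (first − rest): starting from that combined region (111.53 mm²), the 29×26 cube at (10, 7) partially overlaps it — only the 5.50 mm² overlap (of its 754.00 mm²) is removed, clipping the outline — area = 106.03 mm². Checking containment: the cross-section at z = 9.52 is a subset of the cross-section at z = 5.04.

entirely on top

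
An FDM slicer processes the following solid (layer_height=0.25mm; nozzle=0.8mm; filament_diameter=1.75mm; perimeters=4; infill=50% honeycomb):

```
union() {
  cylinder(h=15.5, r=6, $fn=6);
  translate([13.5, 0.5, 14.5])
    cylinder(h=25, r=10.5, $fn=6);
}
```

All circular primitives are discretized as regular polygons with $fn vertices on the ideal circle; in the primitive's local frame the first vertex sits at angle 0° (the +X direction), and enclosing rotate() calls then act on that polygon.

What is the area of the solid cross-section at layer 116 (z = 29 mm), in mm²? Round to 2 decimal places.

286.44 mm²

At z = 29 mm: the cylinder is absent (z outside [0, 15.5]); the r=10.5 cylinder at (13.5, 0.5) gives a regular 6-gon of circumradius 10.5 (constant along its height) (area = (6/2)·10.500²·sin(360°/6) = 286.44 mm²); Taking the union: only the r=10.5 cylinder at (13.5, 0.5) is present, so the union is just that shape — area = 286.44 mm². Overall, the cross-section is a single solid region. Net area = 286.44 mm².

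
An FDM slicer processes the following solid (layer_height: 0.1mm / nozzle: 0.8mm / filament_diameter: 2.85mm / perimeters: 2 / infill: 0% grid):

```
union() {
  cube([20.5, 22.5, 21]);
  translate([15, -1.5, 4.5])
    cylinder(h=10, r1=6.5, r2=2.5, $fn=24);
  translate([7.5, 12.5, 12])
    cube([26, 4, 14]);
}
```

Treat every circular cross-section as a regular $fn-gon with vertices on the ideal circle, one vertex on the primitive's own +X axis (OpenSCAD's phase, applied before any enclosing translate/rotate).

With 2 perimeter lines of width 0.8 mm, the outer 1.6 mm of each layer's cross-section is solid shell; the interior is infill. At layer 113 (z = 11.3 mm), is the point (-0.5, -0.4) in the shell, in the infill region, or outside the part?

outside

At z = 11.3 mm: the cube (footprint 20.5×22.5) is included at this height; the cone at (15, -1.5) (r1=6.5→r2=2.5) has section circumradius 3.780 here — a regular 24-gon; the cube at (7.5, 12.5) is not intersected at this z (z outside [12, 26]); Combining (union): the regions partially overlap (shared area 11.22 mm²), so overlapping operands fuse into one piece — 1 connected region. Overall, the cross-section is a single solid region. The nearest boundary edge runs (11.56, 0.00)→(0.00, 0.00); distance from the point to it = 0.64 mm. The point is not inside any of the regions above, so it lies outside the cross-section (0.64 mm from the nearest boundary).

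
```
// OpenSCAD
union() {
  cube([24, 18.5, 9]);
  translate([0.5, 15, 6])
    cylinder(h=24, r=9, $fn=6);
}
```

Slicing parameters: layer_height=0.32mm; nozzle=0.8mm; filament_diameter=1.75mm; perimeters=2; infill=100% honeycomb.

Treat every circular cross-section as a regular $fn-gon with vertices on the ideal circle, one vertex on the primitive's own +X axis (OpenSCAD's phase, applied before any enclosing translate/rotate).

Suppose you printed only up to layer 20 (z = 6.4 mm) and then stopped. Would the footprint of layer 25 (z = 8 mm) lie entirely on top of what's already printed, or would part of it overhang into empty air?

entirely on top

Compare the two slices. At z = 6.4: the cube is present — its section is the full 24×18.5 rectangle (area 444.00 mm²); the cylinder at (0.5, 15): section is a regular 6-gon, circumradius r=9 (area = (6/2)·9.000²·sin(360°/6) = 210.44 mm²); Merging all regions: the regions partially overlap — summed areas 654.44 mm² minus the doubly-counted overlap 86.22 mm² gives 568.22 mm² — area = 568.22 mm². At z = 8: the 24×18.5 cube contributes its full rectangle (area 444.00 mm²); the r=9 cylinder at (0.5, 15) contributes a regular 6-gon of circumradius 9 (area = (6/2)·9.000²·sin(360°/6) = 210.44 mm²); Taking the union: the regions partially overlap — summed areas 654.44 mm² minus the doubly-counted overlap 86.22 mm² gives 568.22 mm² — area = 568.22 mm². Checking containment: the cross-section at z = 8 is a subset of the cross-section at z = 6.4.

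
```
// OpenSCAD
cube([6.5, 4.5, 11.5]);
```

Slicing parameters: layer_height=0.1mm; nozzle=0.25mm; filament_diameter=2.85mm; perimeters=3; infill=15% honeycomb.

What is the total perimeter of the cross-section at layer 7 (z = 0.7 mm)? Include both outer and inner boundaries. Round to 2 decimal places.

22.00 mm

At z = 0.7 mm: the 6.5×4.5 cube contributes its full rectangle (perimeter 22.00 mm). Overall, the cross-section is a single solid region. Total boundary length (outer) = 22.00 mm.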